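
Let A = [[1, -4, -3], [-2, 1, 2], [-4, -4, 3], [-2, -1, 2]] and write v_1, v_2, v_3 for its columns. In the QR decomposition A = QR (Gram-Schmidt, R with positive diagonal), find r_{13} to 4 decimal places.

r_{13} = -4.6000

v_1 = (1, -2, -4, -2); ‖v_1‖ = 5.0000, so q_1 = (0.2000, -0.4000, -0.8000, -0.4000).
r_{13} = q_1·v_3 = -4.6000.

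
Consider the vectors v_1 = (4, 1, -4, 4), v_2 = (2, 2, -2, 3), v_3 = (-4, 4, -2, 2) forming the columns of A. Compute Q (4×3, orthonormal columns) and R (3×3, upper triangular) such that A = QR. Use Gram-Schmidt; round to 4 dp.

Q = [[0.5714, -0.2767, -0.7159], [0.1429, 0.8553, -0.0146], [-0.5714, 0.2767, -0.6977], [0.5714, 0.3396, 0.0219]], R = [[7.0000, 4.2857, 0.5714], [0.0000, 1.6225, 4.6538], [0.0000, 0.0000, 4.2445]]

v_1 = (4, 1, -4, 4); ‖v_1‖ = 7.0000, so q_1 = (0.5714, 0.1429, -0.5714, 0.5714).
q_1·v_2 = 0.5714·2 + 0.1429·2 + (-0.5714)·(-2) + 0.5714·3 = 4.2857.
u_2 = v_2 − 4.2857·q_1 = (-0.4490, 1.3878, 0.4490, 0.5510).
‖u_2‖ = 1.6225, so q_2 = (-0.2767, 0.8553, 0.2767, 0.3396).
q_1·v_3 = 0.5714·(-4) + 0.1429·4 + (-0.5714)·(-2) + 0.5714·2 = 0.5714; q_2·v_3 = (-0.2767)·(-4) + 0.8553·4 + 0.2767·(-2) + 0.3396·2 = 4.6538.
u_3 = v_3 − 0.5714·q_1 − 4.6538·q_2 = (-3.0388, -0.0620, -2.9612, 0.0930).
‖u_3‖ = 4.2445, so q_3 = (-0.7159, -0.0146, -0.6977, 0.0219).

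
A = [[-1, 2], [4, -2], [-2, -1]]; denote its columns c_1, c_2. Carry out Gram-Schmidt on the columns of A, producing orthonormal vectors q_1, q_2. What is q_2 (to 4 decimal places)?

q_2 = (0.6636, -0.1952, -0.7222)

q_1 = c_1/‖c_1‖ = (-1, 4, -2)/4.5826 = (-0.2182, 0.8729, -0.4364).
r_{12} = q_1·c_2 = -1.7457.
u_2 = c_2 + 1.7457·q_1 = (1.6190, -0.4762, -1.7619).
‖u_2‖ = 2.4398, so q_2 = (0.6636, -0.1952, -0.7222).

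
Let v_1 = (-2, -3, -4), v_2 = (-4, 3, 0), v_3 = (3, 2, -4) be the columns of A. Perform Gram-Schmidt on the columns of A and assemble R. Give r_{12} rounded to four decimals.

r_{12} = -0.1857

v_1 = (-2, -3, -4); ‖v_1‖ = 5.3852, so q_1 = (-0.3714, -0.5571, -0.7428).
r_{12} = q_1·v_2 = -0.1857.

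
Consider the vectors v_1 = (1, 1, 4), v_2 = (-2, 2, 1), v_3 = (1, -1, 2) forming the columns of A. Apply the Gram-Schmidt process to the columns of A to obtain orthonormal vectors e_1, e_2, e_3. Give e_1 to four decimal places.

e_1 = v_1/‖v_1‖ = (1, 1, 4)/4.2426 = (0.2357, 0.2357, 0.9428).

e_1 = (0.2357, 0.2357, 0.9428)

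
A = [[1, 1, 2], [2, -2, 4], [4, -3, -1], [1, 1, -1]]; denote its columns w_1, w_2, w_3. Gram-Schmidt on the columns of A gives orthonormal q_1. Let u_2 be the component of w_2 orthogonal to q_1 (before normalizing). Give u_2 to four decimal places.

q_1 = w_1/‖w_1‖ = (1, 2, 4, 1)/4.6904 = (0.2132, 0.4264, 0.8528, 0.2132).
r_{12} = q_1·w_2 = -2.9848.
u_2 = w_2 + 2.9848·q_1 = (1.6364, -0.7273, -0.4545, 1.6364).

u_2 = (1.6364, -0.7273, -0.4545, 1.6364)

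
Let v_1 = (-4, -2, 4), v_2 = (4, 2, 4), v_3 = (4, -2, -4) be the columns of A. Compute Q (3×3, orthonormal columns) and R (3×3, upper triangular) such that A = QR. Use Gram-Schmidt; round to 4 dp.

v_1 = (-4, -2, 4); ‖v_1‖ = 6.0000, so e_1 = (-0.6667, -0.3333, 0.6667).
e_1·v_2 = (-0.6667)·4 + (-0.3333)·2 + 0.6667·4 = -0.6667.
u_2 = v_2 + 0.6667·e_1 = (3.5556, 1.7778, 4.4444).
‖u_2‖ = 5.9628, so e_2 = (0.5963, 0.2981, 0.7454).
e_1·v_3 = (-0.6667)·4 + (-0.3333)·(-2) + 0.6667·(-4) = -4.6667; e_2·v_3 = 0.5963·4 + 0.2981·(-2) + 0.7454·(-4) = -1.1926.
u_3 = v_3 + 4.6667·e_1 + 1.1926·e_2 = (1.6000, -3.2000, 0.0000).
‖u_3‖ = 3.5777, so e_3 = (0.4472, -0.8944, 0.0000).

Q = [[-0.6667, 0.5963, 0.4472], [-0.3333, 0.2981, -0.8944], [0.6667, 0.7454, 0.0000]], R = [[6.0000, -0.6667, -4.6667], [0.0000, 5.9628, -1.1926], [0.0000, 0.0000, 3.5777]]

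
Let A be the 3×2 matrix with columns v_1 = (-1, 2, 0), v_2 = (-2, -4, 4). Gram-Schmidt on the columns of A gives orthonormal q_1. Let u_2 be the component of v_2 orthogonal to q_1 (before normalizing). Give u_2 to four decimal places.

q_1 = v_1/‖v_1‖ = (-1, 2, 0)/2.2361 = (-0.4472, 0.8944, 0.0000).
r_{12} = q_1·v_2 = -2.6833.
u_2 = v_2 + 2.6833·q_1 = (-3.2000, -1.6000, 4.0000).

u_2 = (-3.2000, -1.6000, 4.0000)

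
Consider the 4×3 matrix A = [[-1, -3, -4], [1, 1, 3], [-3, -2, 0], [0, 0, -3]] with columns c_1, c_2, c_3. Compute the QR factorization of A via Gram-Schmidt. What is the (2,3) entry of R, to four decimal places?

c_1 = (-1, 1, -3, 0); ‖c_1‖ = 3.3166, so q_1 = (-0.3015, 0.3015, -0.9045, 0.0000).
q_1·c_2 = (-0.3015)·(-3) + 0.3015·1 + (-0.9045)·(-2) + 0.0000·0 = 3.0151.
u_2 = c_2 − 3.0151·q_1 = (-2.0909, 0.0909, 0.7273, 0.0000).
‖u_2‖ = 2.2156, so q_2 = (-0.9437, 0.0410, 0.3282, 0.0000).
r_{23} = q_2·c_3 = 3.8979.

r_{23} = 3.8979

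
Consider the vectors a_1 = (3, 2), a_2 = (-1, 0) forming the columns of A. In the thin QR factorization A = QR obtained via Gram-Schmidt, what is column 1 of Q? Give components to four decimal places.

q_1 = a_1/‖a_1‖ = (3, 2)/3.6056 = (0.8321, 0.5547).

q_1 = (0.8321, 0.5547)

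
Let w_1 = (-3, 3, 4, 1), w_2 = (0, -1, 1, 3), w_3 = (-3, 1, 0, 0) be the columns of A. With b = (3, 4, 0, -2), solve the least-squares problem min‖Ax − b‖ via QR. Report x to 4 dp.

x = (0.6628, -1.2795, -1.4233)

w_1 = (-3, 3, 4, 1); ‖w_1‖ = 5.9161, so q_1 = (-0.5071, 0.5071, 0.6761, 0.1690).
q_1·w_2 = (-0.5071)·0 + 0.5071·(-1) + 0.6761·1 + 0.1690·3 = 0.6761.
u_2 = w_2 − 0.6761·q_1 = (0.3429, -1.3429, 0.5429, 2.8857).
‖u_2‖ = 3.2470, so q_2 = (0.1056, -0.4136, 0.1672, 0.8887).
q_1·w_3 = (-0.5071)·(-3) + 0.5071·1 + 0.6761·0 + 0.1690·0 = 2.0284; q_2·w_3 = 0.1056·(-3) + (-0.4136)·1 + 0.1672·0 + 0.8887·0 = -0.7303.
u_3 = w_3 − 2.0284·q_1 + 0.7303·q_2 = (-1.8943, -0.3306, -1.2493, 0.3062).
‖u_3‖ = 2.3135, so q_3 = (-0.8188, -0.1429, -0.5400, 0.1324).
Qᵀb = (0.1690, -3.1150, -3.2928).
Back-substitute: x_3 = -3.2928/2.3135 = -1.4233.
x_2 = (-3.1150 + 0.7303·(-1.4233))/3.2470 = -1.2795.
x_1 = (0.1690 − 0.6761·(-1.2795) − 2.0284·(-1.4233))/5.9161 = 0.6628.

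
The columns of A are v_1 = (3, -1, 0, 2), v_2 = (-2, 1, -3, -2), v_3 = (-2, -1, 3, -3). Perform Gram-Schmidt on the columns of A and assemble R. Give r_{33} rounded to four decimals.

v_1 = (3, -1, 0, 2); ‖v_1‖ = 3.7417, so q_1 = (0.8018, -0.2673, 0.0000, 0.5345).
q_1·v_2 = 0.8018·(-2) + (-0.2673)·1 + 0.0000·(-3) + 0.5345·(-2) = -2.9399.
u_2 = v_2 + 2.9399·q_1 = (0.3571, 0.2143, -3.0000, -0.4286).
‖u_2‖ = 3.0589, so q_2 = (0.1168, 0.0701, -0.9807, -0.1401).
q_1·v_3 = 0.8018·(-2) + (-0.2673)·(-1) + 0.0000·3 + 0.5345·(-3) = -2.9399; q_2·v_3 = 0.1168·(-2) + 0.0701·(-1) + (-0.9807)·3 + (-0.1401)·(-3) = -2.8254.
u_3 = v_3 + 2.9399·q_1 + 2.8254·q_2 = (0.6870, -1.5878, 0.2290, -1.8244).
r_{33} = ‖u_3‖ = 2.5247.

r_{33} = 2.5247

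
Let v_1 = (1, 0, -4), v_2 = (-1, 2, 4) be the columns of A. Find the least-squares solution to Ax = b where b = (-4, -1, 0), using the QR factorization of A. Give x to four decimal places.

x = (-0.7353, -0.5000)

e_1 = v_1/‖v_1‖ = (1, 0, -4)/4.1231 = (0.2425, 0.0000, -0.9701).
r_{12} = e_1·v_2 = -4.1231.
u_2 = v_2 + 4.1231·e_1 = (0.0000, 2.0000, 0.0000).
‖u_2‖ = 2.0000, so e_2 = (0.0000, 1.0000, 0.0000).
Qᵀb = (-0.9701, -1.0000).
Back-substitute: x_2 = -1.0000/2.0000 = -0.5000.
x_1 = (-0.9701 + 4.1231·(-0.5000))/4.1231 = -0.7353.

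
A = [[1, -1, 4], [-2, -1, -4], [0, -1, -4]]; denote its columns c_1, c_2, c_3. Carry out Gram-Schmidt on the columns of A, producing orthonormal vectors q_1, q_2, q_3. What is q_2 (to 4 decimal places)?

q_2 = (-0.7171, -0.3586, -0.5976)

q_1 = c_1/‖c_1‖ = (1, -2, 0)/2.2361 = (0.4472, -0.8944, 0.0000).
r_{12} = q_1·c_2 = 0.4472.
u_2 = c_2 − 0.4472·q_1 = (-1.2000, -0.6000, -1.0000).
‖u_2‖ = 1.6733, so q_2 = (-0.7171, -0.3586, -0.5976).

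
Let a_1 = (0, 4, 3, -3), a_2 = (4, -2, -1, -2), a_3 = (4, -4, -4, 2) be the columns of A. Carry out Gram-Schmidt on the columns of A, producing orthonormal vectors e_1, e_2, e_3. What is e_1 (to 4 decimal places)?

a_1 = (0, 4, 3, -3); ‖a_1‖ = 5.8310, so e_1 = (0.0000, 0.6860, 0.5145, -0.5145).

e_1 = (0.0000, 0.6860, 0.5145, -0.5145)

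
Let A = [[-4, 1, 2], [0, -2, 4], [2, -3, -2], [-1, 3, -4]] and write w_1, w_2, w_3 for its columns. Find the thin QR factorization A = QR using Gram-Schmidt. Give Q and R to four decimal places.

Q = [[-0.8729, -0.3818, -0.2844], [0.0000, -0.5172, 0.4114], [0.4364, -0.4556, -0.7684], [-0.2182, 0.6157, -0.3993]], R = [[4.5826, -2.8368, -1.7457], [0.0000, 3.8668, -4.3841], [0.0000, 0.0000, 4.2110]]

w_1 = (-4, 0, 2, -1); ‖w_1‖ = 4.5826, so q_1 = (-0.8729, 0.0000, 0.4364, -0.2182).
q_1·w_2 = (-0.8729)·1 + 0.0000·(-2) + 0.4364·(-3) + (-0.2182)·3 = -2.8368.
u_2 = w_2 + 2.8368·q_1 = (-1.4762, -2.0000, -1.7619, 2.3810).
‖u_2‖ = 3.8668, so q_2 = (-0.3818, -0.5172, -0.4556, 0.6157).
q_1·w_3 = (-0.8729)·2 + 0.0000·4 + 0.4364·(-2) + (-0.2182)·(-4) = -1.7457; q_2·w_3 = (-0.3818)·2 + (-0.5172)·4 + (-0.4556)·(-2) + 0.6157·(-4) = -4.3841.
u_3 = w_3 + 1.7457·q_1 + 4.3841·q_2 = (-1.1975, 1.7325, -3.2357, -1.6815).
‖u_3‖ = 4.2110, so q_3 = (-0.2844, 0.4114, -0.7684, -0.3993).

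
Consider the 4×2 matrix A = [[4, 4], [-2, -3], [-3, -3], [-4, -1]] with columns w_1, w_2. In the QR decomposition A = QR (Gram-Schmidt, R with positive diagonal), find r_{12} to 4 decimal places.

e_1 = w_1/‖w_1‖ = (4, -2, -3, -4)/6.7082 = (0.5963, -0.2981, -0.4472, -0.5963).
r_{12} = e_1·w_2 = 5.2175.

r_{12} = 5.2175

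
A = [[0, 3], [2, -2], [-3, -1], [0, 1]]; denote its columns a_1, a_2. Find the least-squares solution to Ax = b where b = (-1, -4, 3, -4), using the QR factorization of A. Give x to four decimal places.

x = (-1.3247, -0.2216)

a_1 = (0, 2, -3, 0); ‖a_1‖ = 3.6056, so q_1 = (0.0000, 0.5547, -0.8321, 0.0000).
q_1·a_2 = 0.0000·3 + 0.5547·(-2) + (-0.8321)·(-1) + 0.0000·1 = -0.2774.
u_2 = a_2 + 0.2774·q_1 = (3.0000, -1.8462, -1.2308, 1.0000).
‖u_2‖ = 3.8630, so q_2 = (0.7766, -0.4779, -0.3186, 0.2589).
Qᵀb = (-4.7150, -0.8562).
Back-substitute: x_2 = -0.8562/3.8630 = -0.2216.
x_1 = (-4.7150 + 0.2774·(-0.2216))/3.6056 = -1.3247.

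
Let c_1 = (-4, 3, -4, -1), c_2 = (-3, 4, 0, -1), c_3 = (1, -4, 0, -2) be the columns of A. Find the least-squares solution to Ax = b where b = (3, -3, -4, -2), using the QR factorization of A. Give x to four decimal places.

e_1 = c_1/‖c_1‖ = (-4, 3, -4, -1)/6.4807 = (-0.6172, 0.4629, -0.6172, -0.1543).
r_{12} = e_1·c_2 = 3.8576.
u_2 = c_2 − 3.8576·e_1 = (-0.6190, 2.2143, 2.3810, -0.4048).
‖u_2‖ = 3.3345, so e_2 = (-0.1856, 0.6640, 0.7140, -0.1214).
r_{13} = e_1·c_3 = -2.1602; r_{23} = e_2·c_3 = -2.5991.
u_3 = c_3 + 2.1602·e_1 + 2.5991·e_2 = (-0.8158, -1.2741, 0.5225, -2.6488).
‖u_3‖ = 3.0949, so e_3 = (-0.2636, -0.4117, 0.1688, -0.8559).
Qᵀb = (-0.4629, -5.1624, 1.4807).
Back-substitute: x_3 = 1.4807/3.0949 = 0.4784.
x_2 = (-5.1624 + 2.5991·0.4784)/3.3345 = -1.1753.
x_1 = (-0.4629 − 3.8576·(-1.1753) + 2.1602·0.4784)/6.4807 = 0.7876.

x = (0.7876, -1.1753, 0.4784)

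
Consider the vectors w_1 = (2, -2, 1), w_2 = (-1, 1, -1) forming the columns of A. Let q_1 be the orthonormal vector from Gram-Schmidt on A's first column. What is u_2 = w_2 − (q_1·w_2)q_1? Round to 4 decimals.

u_2 = (0.1111, -0.1111, -0.4444)

w_1 = (2, -2, 1); ‖w_1‖ = 3.0000, so q_1 = (0.6667, -0.6667, 0.3333).
q_1·w_2 = 0.6667·(-1) + (-0.6667)·1 + 0.3333·(-1) = -1.6667.
u_2 = w_2 + 1.6667·q_1 = (0.1111, -0.1111, -0.4444).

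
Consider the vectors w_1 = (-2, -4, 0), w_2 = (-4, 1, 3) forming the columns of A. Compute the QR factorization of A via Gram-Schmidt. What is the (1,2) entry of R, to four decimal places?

w_1 = (-2, -4, 0); ‖w_1‖ = 4.4721, so q_1 = (-0.4472, -0.8944, 0.0000).
r_{12} = q_1·w_2 = 0.8944.

r_{12} = 0.8944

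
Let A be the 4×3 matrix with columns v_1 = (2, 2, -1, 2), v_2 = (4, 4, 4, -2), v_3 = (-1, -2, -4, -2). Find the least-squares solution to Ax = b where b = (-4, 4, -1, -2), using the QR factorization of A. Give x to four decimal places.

q_1 = v_1/‖v_1‖ = (2, 2, -1, 2)/3.6056 = (0.5547, 0.5547, -0.2774, 0.5547).
r_{12} = q_1·v_2 = 2.2188.
u_2 = v_2 − 2.2188·q_1 = (2.7692, 2.7692, 4.6154, -3.2308).
‖u_2‖ = 6.8613, so q_2 = (0.4036, 0.4036, 0.6727, -0.4709).
r_{13} = q_1·v_3 = -1.6641; r_{23} = q_2·v_3 = -2.9598.
u_3 = v_3 + 1.6641·q_1 + 2.9598·q_2 = (1.1176, 0.1176, -2.4706, -2.4706).
‖u_3‖ = 3.6702, so q_3 = (0.3045, 0.0321, -0.6731, -0.6731).
Qᵀb = (-0.8321, 0.2691, 0.9296).
Back-substitute: x_3 = 0.9296/3.6702 = 0.2533.
x_2 = (0.2691 + 2.9598·0.2533)/6.8613 = 0.1485.
x_1 = (-0.8321 − 2.2188·0.1485 + 1.6641·0.2533)/3.6056 = -0.2052.

x = (-0.2052, 0.1485, 0.2533)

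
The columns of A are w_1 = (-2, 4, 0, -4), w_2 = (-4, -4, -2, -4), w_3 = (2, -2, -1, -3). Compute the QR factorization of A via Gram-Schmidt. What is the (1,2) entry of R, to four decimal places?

q_1 = w_1/‖w_1‖ = (-2, 4, 0, -4)/6.0000 = (-0.3333, 0.6667, 0.0000, -0.6667).
r_{12} = q_1·w_2 = 1.3333.

r_{12} = 1.3333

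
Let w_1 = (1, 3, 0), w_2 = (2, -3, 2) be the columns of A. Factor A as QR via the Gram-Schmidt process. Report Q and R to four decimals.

Q = [[0.3162, 0.7762], [0.9487, -0.2587], [0.0000, 0.5750]], R = [[3.1623, -2.2136], [0.0000, 3.4785]]

q_1 = w_1/‖w_1‖ = (1, 3, 0)/3.1623 = (0.3162, 0.9487, 0.0000).
r_{12} = q_1·w_2 = -2.2136.
u_2 = w_2 + 2.2136·q_1 = (2.7000, -0.9000, 2.0000).
‖u_2‖ = 3.4785, so q_2 = (0.7762, -0.2587, 0.5750).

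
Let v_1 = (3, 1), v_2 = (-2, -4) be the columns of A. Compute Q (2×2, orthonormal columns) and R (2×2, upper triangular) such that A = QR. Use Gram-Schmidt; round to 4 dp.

Q = [[0.9487, 0.3162], [0.3162, -0.9487]], R = [[3.1623, -3.1623], [0.0000, 3.1623]]

v_1 = (3, 1); ‖v_1‖ = 3.1623, so e_1 = (0.9487, 0.3162).
e_1·v_2 = 0.9487·(-2) + 0.3162·(-4) = -3.1623.
u_2 = v_2 + 3.1623·e_1 = (1.0000, -3.0000).
‖u_2‖ = 3.1623, so e_2 = (0.3162, -0.9487).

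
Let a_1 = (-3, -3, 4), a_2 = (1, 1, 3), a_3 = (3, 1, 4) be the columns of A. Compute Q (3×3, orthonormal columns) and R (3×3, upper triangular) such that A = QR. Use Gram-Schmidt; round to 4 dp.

Q = [[-0.5145, 0.4851, 0.7071], [-0.5145, 0.4851, -0.7071], [0.6860, 0.7276, 0.0000]], R = [[5.8310, 1.0290, 0.6860], [0.0000, 3.1530, 4.8507], [0.0000, 0.0000, 1.4142]]

e_1 = a_1/‖a_1‖ = (-3, -3, 4)/5.8310 = (-0.5145, -0.5145, 0.6860).
r_{12} = e_1·a_2 = 1.0290.
u_2 = a_2 − 1.0290·e_1 = (1.5294, 1.5294, 2.2941).
‖u_2‖ = 3.1530, so e_2 = (0.4851, 0.4851, 0.7276).
r_{13} = e_1·a_3 = 0.6860; r_{23} = e_2·a_3 = 4.8507.
u_3 = a_3 − 0.6860·e_1 − 4.8507·e_2 = (1.0000, -1.0000, 0.0000).
‖u_3‖ = 1.4142, so e_3 = (0.7071, -0.7071, 0.0000).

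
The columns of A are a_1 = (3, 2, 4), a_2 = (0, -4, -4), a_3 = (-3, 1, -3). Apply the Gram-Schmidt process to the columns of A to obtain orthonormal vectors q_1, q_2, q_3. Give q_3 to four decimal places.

q_1 = a_1/‖a_1‖ = (3, 2, 4)/5.3852 = (0.5571, 0.3714, 0.7428).
r_{12} = q_1·a_2 = -4.4567.
u_2 = a_2 + 4.4567·q_1 = (2.4828, -2.3448, -0.6897).
‖u_2‖ = 3.4840, so q_2 = (0.7126, -0.6730, -0.1980).
r_{13} = q_1·a_3 = -3.5282; r_{23} = q_2·a_3 = -2.2171.
u_3 = a_3 + 3.5282·q_1 + 2.2171·q_2 = (0.5455, 0.8182, -0.8182).
‖u_3‖ = 1.2792, so q_3 = (0.4264, 0.6396, -0.6396).

q_3 = (0.4264, 0.6396, -0.6396)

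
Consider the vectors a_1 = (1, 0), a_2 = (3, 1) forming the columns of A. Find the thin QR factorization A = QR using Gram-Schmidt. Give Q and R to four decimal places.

q_1 = a_1/‖a_1‖ = (1, 0)/1.0000 = (1.0000, 0.0000).
r_{12} = q_1·a_2 = 3.0000.
u_2 = a_2 − 3.0000·q_1 = (0.0000, 1.0000).
‖u_2‖ = 1.0000, so q_2 = (0.0000, 1.0000).

Q = [[1.0000, 0.0000], [0.0000, 1.0000]], R = [[1.0000, 3.0000], [0.0000, 1.0000]]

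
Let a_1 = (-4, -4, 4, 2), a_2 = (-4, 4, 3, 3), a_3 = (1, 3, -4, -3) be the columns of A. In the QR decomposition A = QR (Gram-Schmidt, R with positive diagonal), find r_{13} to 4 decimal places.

r_{13} = -5.2697

a_1 = (-4, -4, 4, 2); ‖a_1‖ = 7.2111, so e_1 = (-0.5547, -0.5547, 0.5547, 0.2774).
r_{13} = e_1·a_3 = -5.2697.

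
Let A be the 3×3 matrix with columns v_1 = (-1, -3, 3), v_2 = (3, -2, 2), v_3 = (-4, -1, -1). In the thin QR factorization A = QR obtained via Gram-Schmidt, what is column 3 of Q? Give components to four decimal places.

q_3 = (0.0000, -0.7071, -0.7071)

v_1 = (-1, -3, 3); ‖v_1‖ = 4.3589, so q_1 = (-0.2294, -0.6882, 0.6882).
q_1·v_2 = (-0.2294)·3 + (-0.6882)·(-2) + 0.6882·2 = 2.0647.
u_2 = v_2 − 2.0647·q_1 = (3.4737, -0.5789, 0.5789).
‖u_2‖ = 3.5689, so q_2 = (0.9733, -0.1622, 0.1622).
q_1·v_3 = (-0.2294)·(-4) + (-0.6882)·(-1) + 0.6882·(-1) = 0.9177; q_2·v_3 = 0.9733·(-4) + (-0.1622)·(-1) + 0.1622·(-1) = -3.8933.
u_3 = v_3 − 0.9177·q_1 + 3.8933·q_2 = (0.0000, -1.0000, -1.0000).
‖u_3‖ = 1.4142, so q_3 = (0.0000, -0.7071, -0.7071).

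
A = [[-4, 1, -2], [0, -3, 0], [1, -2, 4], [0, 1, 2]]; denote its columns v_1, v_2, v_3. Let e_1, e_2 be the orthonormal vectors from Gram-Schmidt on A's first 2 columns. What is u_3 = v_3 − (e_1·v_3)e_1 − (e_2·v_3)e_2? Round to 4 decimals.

v_1 = (-4, 0, 1, 0); ‖v_1‖ = 4.1231, so e_1 = (-0.9701, 0.0000, 0.2425, 0.0000).
e_1·v_2 = (-0.9701)·1 + 0.0000·(-3) + 0.2425·(-2) + 0.0000·1 = -1.4552.
u_2 = v_2 + 1.4552·e_1 = (-0.4118, -3.0000, -1.6471, 1.0000).
‖u_2‖ = 3.5892, so e_2 = (-0.1147, -0.8358, -0.4589, 0.2786).
e_1·v_3 = (-0.9701)·(-2) + 0.0000·0 + 0.2425·4 + 0.0000·2 = 2.9104; e_2·v_3 = (-0.1147)·(-2) + (-0.8358)·0 + (-0.4589)·4 + 0.2786·2 = -1.0489.
u_3 = v_3 − 2.9104·e_1 + 1.0489·e_2 = (0.7032, -0.8767, 2.8128, 2.2922).

u_3 = (0.7032, -0.8767, 2.8128, 2.2922)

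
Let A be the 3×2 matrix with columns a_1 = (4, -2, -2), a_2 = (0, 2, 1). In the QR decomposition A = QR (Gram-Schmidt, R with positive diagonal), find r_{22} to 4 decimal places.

r_{22} = 1.8708

a_1 = (4, -2, -2); ‖a_1‖ = 4.8990, so e_1 = (0.8165, -0.4082, -0.4082).
e_1·a_2 = 0.8165·0 + (-0.4082)·2 + (-0.4082)·1 = -1.2247.
u_2 = a_2 + 1.2247·e_1 = (1.0000, 1.5000, 0.5000).
r_{22} = ‖u_2‖ = 1.8708.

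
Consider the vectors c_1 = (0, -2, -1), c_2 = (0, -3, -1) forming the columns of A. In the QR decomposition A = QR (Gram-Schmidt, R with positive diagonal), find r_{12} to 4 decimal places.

c_1 = (0, -2, -1); ‖c_1‖ = 2.2361, so q_1 = (0.0000, -0.8944, -0.4472).
r_{12} = q_1·c_2 = 3.1305.

r_{12} = 3.1305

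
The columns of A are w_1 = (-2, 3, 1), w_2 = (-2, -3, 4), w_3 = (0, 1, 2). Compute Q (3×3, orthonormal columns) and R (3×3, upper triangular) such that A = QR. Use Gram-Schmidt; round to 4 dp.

q_1 = w_1/‖w_1‖ = (-2, 3, 1)/3.7417 = (-0.5345, 0.8018, 0.2673).
r_{12} = q_1·w_2 = -0.2673.
u_2 = w_2 + 0.2673·q_1 = (-2.1429, -2.7857, 4.0714).
‖u_2‖ = 5.3785, so q_2 = (-0.3984, -0.5179, 0.7570).
r_{13} = q_1·w_3 = 1.3363; r_{23} = q_2·w_3 = 0.9960.
u_3 = w_3 − 1.3363·q_1 − 0.9960·q_2 = (1.1111, 0.4444, 0.8889).
‖u_3‖ = 1.4907, so q_3 = (0.7454, 0.2981, 0.5963).

Q = [[-0.5345, -0.3984, 0.7454], [0.8018, -0.5179, 0.2981], [0.2673, 0.7570, 0.5963]], R = [[3.7417, -0.2673, 1.3363], [0.0000, 5.3785, 0.9960], [0.0000, 0.0000, 1.4907]]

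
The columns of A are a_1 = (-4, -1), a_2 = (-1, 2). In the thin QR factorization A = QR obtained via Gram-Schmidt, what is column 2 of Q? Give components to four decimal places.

e_2 = (-0.2425, 0.9701)

a_1 = (-4, -1); ‖a_1‖ = 4.1231, so e_1 = (-0.9701, -0.2425).
e_1·a_2 = (-0.9701)·(-1) + (-0.2425)·2 = 0.4851.
u_2 = a_2 − 0.4851·e_1 = (-0.5294, 2.1176).
‖u_2‖ = 2.1828, so e_2 = (-0.2425, 0.9701).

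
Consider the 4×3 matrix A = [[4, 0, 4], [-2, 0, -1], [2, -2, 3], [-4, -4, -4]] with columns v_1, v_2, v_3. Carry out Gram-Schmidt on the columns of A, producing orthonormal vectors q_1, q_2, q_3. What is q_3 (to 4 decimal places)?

q_3 = (-0.1104, 0.8098, 0.5153, -0.2577)

v_1 = (4, -2, 2, -4); ‖v_1‖ = 6.3246, so q_1 = (0.6325, -0.3162, 0.3162, -0.6325).
q_1·v_2 = 0.6325·0 + (-0.3162)·0 + 0.3162·(-2) + (-0.6325)·(-4) = 1.8974.
u_2 = v_2 − 1.8974·q_1 = (-1.2000, 0.6000, -2.6000, -2.8000).
‖u_2‖ = 4.0497, so q_2 = (-0.2963, 0.1482, -0.6420, -0.6914).
q_1·v_3 = 0.6325·4 + (-0.3162)·(-1) + 0.3162·3 + (-0.6325)·(-4) = 6.3246; q_2·v_3 = (-0.2963)·4 + 0.1482·(-1) + (-0.6420)·3 + (-0.6914)·(-4) = -0.4939.
u_3 = v_3 − 6.3246·q_1 + 0.4939·q_2 = (-0.1463, 1.0732, 0.6829, -0.3415).
‖u_3‖ = 1.3252, so q_3 = (-0.1104, 0.8098, 0.5153, -0.2577).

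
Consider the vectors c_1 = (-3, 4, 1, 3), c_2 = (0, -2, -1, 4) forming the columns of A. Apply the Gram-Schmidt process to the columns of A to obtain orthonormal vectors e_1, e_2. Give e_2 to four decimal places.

e_2 = (0.0565, -0.5144, -0.2384, 0.8218)

e_1 = c_1/‖c_1‖ = (-3, 4, 1, 3)/5.9161 = (-0.5071, 0.6761, 0.1690, 0.5071).
r_{12} = e_1·c_2 = 0.5071.
u_2 = c_2 − 0.5071·e_1 = (0.2571, -2.3429, -1.0857, 3.7429).
‖u_2‖ = 4.5544, so e_2 = (0.0565, -0.5144, -0.2384, 0.8218).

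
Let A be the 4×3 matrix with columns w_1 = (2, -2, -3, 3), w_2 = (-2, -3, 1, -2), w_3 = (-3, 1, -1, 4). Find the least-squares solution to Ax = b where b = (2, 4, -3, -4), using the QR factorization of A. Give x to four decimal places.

q_1 = w_1/‖w_1‖ = (2, -2, -3, 3)/5.0990 = (0.3922, -0.3922, -0.5883, 0.5883).
r_{12} = q_1·w_2 = -1.3728.
u_2 = w_2 + 1.3728·q_1 = (-1.4615, -3.5385, 0.1923, -1.1923).
‖u_2‖ = 4.0144, so q_2 = (-0.3641, -0.8814, 0.0479, -0.2970).
r_{13} = q_1·w_3 = 1.3728; r_{23} = q_2·w_3 = -1.0252.
u_3 = w_3 − 1.3728·q_1 + 1.0252·q_2 = (-3.9117, 0.6348, -0.1432, 2.8878).
‖u_3‖ = 4.9056, so q_3 = (-0.7974, 0.1294, -0.0292, 0.5887).
Qᵀb = (-1.3728, -3.2096, -3.3443).
Back-substitute: x_3 = -3.3443/4.9056 = -0.6817.
x_2 = (-3.2096 + 1.0252·(-0.6817))/4.0144 = -0.9736.
x_1 = (-1.3728 + 1.3728·(-0.9736) − 1.3728·(-0.6817))/5.0990 = -0.3478.

x = (-0.3478, -0.9736, -0.6817)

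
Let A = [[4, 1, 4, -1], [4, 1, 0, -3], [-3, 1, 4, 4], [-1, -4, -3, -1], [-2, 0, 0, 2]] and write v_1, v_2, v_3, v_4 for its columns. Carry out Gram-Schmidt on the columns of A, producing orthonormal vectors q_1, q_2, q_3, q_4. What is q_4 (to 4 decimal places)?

v_1 = (4, 4, -3, -1, -2); ‖v_1‖ = 6.7823, so q_1 = (0.5898, 0.5898, -0.4423, -0.1474, -0.2949).
q_1·v_2 = 0.5898·1 + 0.5898·1 + (-0.4423)·1 + (-0.1474)·(-4) + (-0.2949)·0 = 1.3270.
u_2 = v_2 − 1.3270·q_1 = (0.2174, 0.2174, 1.5870, -3.8043, 0.3913).
‖u_2‖ = 4.1520, so q_2 = (0.0524, 0.0524, 0.3822, -0.9163, 0.0942).
q_1·v_3 = 0.5898·4 + 0.5898·0 + (-0.4423)·4 + (-0.1474)·(-3) + (-0.2949)·0 = 1.0321; q_2·v_3 = 0.0524·4 + 0.0524·0 + 0.3822·4 + (-0.9163)·(-3) + 0.0942·0 = 4.4871.
u_3 = v_3 − 1.0321·q_1 − 4.4871·q_2 = (3.1564, -0.8436, 2.7415, 1.2636, -0.1185).
‖u_3‖ = 4.4498, so q_3 = (0.7093, -0.1896, 0.6161, 0.2840, -0.0266).
q_1·v_4 = 0.5898·(-1) + 0.5898·(-3) + (-0.4423)·4 + (-0.1474)·(-1) + (-0.2949)·2 = -4.5707; q_2·v_4 = 0.0524·(-1) + 0.0524·(-3) + 0.3822·4 + (-0.9163)·(-1) + 0.0942·2 = 2.4242; q_3·v_4 = 0.7093·(-1) + (-0.1896)·(-3) + 0.6161·4 + 0.2840·(-1) + (-0.0266)·2 = 1.9866.
u_4 = v_4 + 4.5707·q_1 − 2.4242·q_2 − 1.9866·q_3 = (0.1596, -0.0546, -0.1722, -0.0168, 0.4766).
‖u_4‖ = 0.5344, so q_4 = (0.2987, -0.1023, -0.3223, -0.0315, 0.8919).

q_4 = (0.2987, -0.1023, -0.3223, -0.0315, 0.8919)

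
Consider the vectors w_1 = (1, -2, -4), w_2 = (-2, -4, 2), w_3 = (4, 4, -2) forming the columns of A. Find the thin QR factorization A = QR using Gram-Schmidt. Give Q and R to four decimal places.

e_1 = w_1/‖w_1‖ = (1, -2, -4)/4.5826 = (0.2182, -0.4364, -0.8729).
r_{12} = e_1·w_2 = -0.4364.
u_2 = w_2 + 0.4364·e_1 = (-1.9048, -4.1905, 1.6190).
‖u_2‖ = 4.8795, so e_2 = (-0.3904, -0.8588, 0.3318).
r_{13} = e_1·w_3 = 0.8729; r_{23} = e_2·w_3 = -5.6602.
u_3 = w_3 − 0.8729·e_1 + 5.6602·e_2 = (1.6000, -0.4800, 0.6400).
‖u_3‖ = 1.7889, so e_3 = (0.8944, -0.2683, 0.3578).

Q = [[0.2182, -0.3904, 0.8944], [-0.4364, -0.8588, -0.2683], [-0.8729, 0.3318, 0.3578]], R = [[4.5826, -0.4364, 0.8729], [0.0000, 4.8795, -5.6602], [0.0000, 0.0000, 1.7889]]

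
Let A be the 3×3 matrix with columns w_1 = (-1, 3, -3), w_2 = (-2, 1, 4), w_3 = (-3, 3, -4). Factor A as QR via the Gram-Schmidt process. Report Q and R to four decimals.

w_1 = (-1, 3, -3); ‖w_1‖ = 4.3589, so q_1 = (-0.2294, 0.6882, -0.6882).
q_1·w_2 = (-0.2294)·(-2) + 0.6882·1 + (-0.6882)·4 = -1.6059.
u_2 = w_2 + 1.6059·q_1 = (-2.3684, 2.1053, 2.8947).
‖u_2‖ = 4.2920, so q_2 = (-0.5518, 0.4905, 0.6745).
q_1·w_3 = (-0.2294)·(-3) + 0.6882·3 + (-0.6882)·(-4) = 5.5060; q_2·w_3 = (-0.5518)·(-3) + 0.4905·3 + 0.6745·(-4) = 0.4292.
u_3 = w_3 − 5.5060·q_1 − 0.4292·q_2 = (-1.5000, -1.0000, -0.5000).
‖u_3‖ = 1.8708, so q_3 = (-0.8018, -0.5345, -0.2673).

Q = [[-0.2294, -0.5518, -0.8018], [0.6882, 0.4905, -0.5345], [-0.6882, 0.6745, -0.2673]], R = [[4.3589, -1.6059, 5.5060], [0.0000, 4.2920, 0.4292], [0.0000, 0.0000, 1.8708]]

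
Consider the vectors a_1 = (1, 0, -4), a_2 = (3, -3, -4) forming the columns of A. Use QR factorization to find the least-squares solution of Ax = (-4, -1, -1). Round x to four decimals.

x = (0.4378, -0.3917)

a_1 = (1, 0, -4); ‖a_1‖ = 4.1231, so q_1 = (0.2425, 0.0000, -0.9701).
q_1·a_2 = 0.2425·3 + 0.0000·(-3) + (-0.9701)·(-4) = 4.6082.
u_2 = a_2 − 4.6082·q_1 = (1.8824, -3.0000, 0.4706).
‖u_2‖ = 3.5728, so q_2 = (0.5269, -0.8397, 0.1317).
Qᵀb = (0.0000, -1.3995).
Back-substitute: x_2 = -1.3995/3.5728 = -0.3917.
x_1 = (0.0000 − 4.6082·(-0.3917))/4.1231 = 0.4378.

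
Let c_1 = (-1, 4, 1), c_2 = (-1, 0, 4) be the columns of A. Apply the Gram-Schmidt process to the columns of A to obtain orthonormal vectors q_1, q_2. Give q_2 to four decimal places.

c_1 = (-1, 4, 1); ‖c_1‖ = 4.2426, so q_1 = (-0.2357, 0.9428, 0.2357).
q_1·c_2 = (-0.2357)·(-1) + 0.9428·0 + 0.2357·4 = 1.1785.
u_2 = c_2 − 1.1785·q_1 = (-0.7222, -1.1111, 3.7222).
‖u_2‖ = 3.9511, so q_2 = (-0.1828, -0.2812, 0.9421).

q_2 = (-0.1828, -0.2812, 0.9421)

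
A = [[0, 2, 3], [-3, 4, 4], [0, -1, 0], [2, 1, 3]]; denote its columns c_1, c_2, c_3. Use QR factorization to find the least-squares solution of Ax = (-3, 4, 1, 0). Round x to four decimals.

x = (-1.4545, -1.1818, 0.8182)

c_1 = (0, -3, 0, 2); ‖c_1‖ = 3.6056, so e_1 = (0.0000, -0.8321, 0.0000, 0.5547).
e_1·c_2 = 0.0000·2 + (-0.8321)·4 + 0.0000·(-1) + 0.5547·1 = -2.7735.
u_2 = c_2 + 2.7735·e_1 = (2.0000, 1.6923, -1.0000, 2.5385).
‖u_2‖ = 3.7826, so e_2 = (0.5287, 0.4474, -0.2644, 0.6711).
e_1·c_3 = 0.0000·3 + (-0.8321)·4 + 0.0000·0 + 0.5547·3 = -1.6641; e_2·c_3 = 0.5287·3 + 0.4474·4 + (-0.2644)·0 + 0.6711·3 = 5.3891.
u_3 = c_3 + 1.6641·e_1 − 5.3891·e_2 = (0.1505, 0.2043, 1.4247, 0.3065).
‖u_3‖ = 1.4792, so e_3 = (0.1018, 0.1381, 0.9631, 0.2072).
Qᵀb = (-3.3282, -0.0610, 1.2103).
Back-substitute: x_3 = 1.2103/1.4792 = 0.8182.
x_2 = (-0.0610 − 5.3891·0.8182)/3.7826 = -1.1818.
x_1 = (-3.3282 + 2.7735·(-1.1818) + 1.6641·0.8182)/3.6056 = -1.4545.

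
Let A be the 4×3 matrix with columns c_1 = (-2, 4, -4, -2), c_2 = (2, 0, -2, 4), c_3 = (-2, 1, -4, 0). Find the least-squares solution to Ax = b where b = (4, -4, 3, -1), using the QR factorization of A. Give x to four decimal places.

x = (-0.5976, -0.1098, -0.4390)

c_1 = (-2, 4, -4, -2); ‖c_1‖ = 6.3246, so e_1 = (-0.3162, 0.6325, -0.6325, -0.3162).
e_1·c_2 = (-0.3162)·2 + 0.6325·0 + (-0.6325)·(-2) + (-0.3162)·4 = -0.6325.
u_2 = c_2 + 0.6325·e_1 = (1.8000, 0.4000, -2.4000, 3.8000).
‖u_2‖ = 4.8580, so e_2 = (0.3705, 0.0823, -0.4940, 0.7822).
e_1·c_3 = (-0.3162)·(-2) + 0.6325·1 + (-0.6325)·(-4) + (-0.3162)·0 = 3.7947; e_2·c_3 = 0.3705·(-2) + 0.0823·1 + (-0.4940)·(-4) + 0.7822·0 = 1.3174.
u_3 = c_3 − 3.7947·e_1 − 1.3174·e_2 = (-1.2881, -1.5085, -0.9492, 0.1695).
‖u_3‖ = 2.2055, so e_3 = (-0.5840, -0.6839, -0.4303, 0.0768).
Qᵀb = (-5.3759, -1.1116, -0.9683).
Back-substitute: x_3 = -0.9683/2.2055 = -0.4390.
x_2 = (-1.1116 − 1.3174·(-0.4390))/4.8580 = -0.1098.
x_1 = (-5.3759 + 0.6325·(-0.1098) − 3.7947·(-0.4390))/6.3246 = -0.5976.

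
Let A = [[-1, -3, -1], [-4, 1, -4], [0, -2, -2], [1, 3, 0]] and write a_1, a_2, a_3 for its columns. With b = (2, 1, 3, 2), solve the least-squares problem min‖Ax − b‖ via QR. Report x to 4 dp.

x = (1.3362, -0.1202, -1.6359)

a_1 = (-1, -4, 0, 1); ‖a_1‖ = 4.2426, so e_1 = (-0.2357, -0.9428, 0.0000, 0.2357).
e_1·a_2 = (-0.2357)·(-3) + (-0.9428)·1 + 0.0000·(-2) + 0.2357·3 = 0.4714.
u_2 = a_2 − 0.4714·e_1 = (-2.8889, 1.4444, -2.0000, 2.8889).
‖u_2‖ = 4.7726, so e_2 = (-0.6053, 0.3027, -0.4191, 0.6053).
e_1·a_3 = (-0.2357)·(-1) + (-0.9428)·(-4) + 0.0000·(-2) + 0.2357·0 = 4.0069; e_2·a_3 = (-0.6053)·(-1) + 0.3027·(-4) + (-0.4191)·(-2) + 0.6053·0 = 0.2328.
u_3 = a_3 − 4.0069·e_1 − 0.2328·e_2 = (0.0854, -0.2927, -1.9024, -1.0854).
‖u_3‖ = 2.2114, so e_3 = (0.0386, -0.1324, -0.8603, -0.4908).
Qᵀb = (-0.9428, -0.9545, -3.6176).
Back-substitute: x_3 = -3.6176/2.2114 = -1.6359.
x_2 = (-0.9545 − 0.2328·(-1.6359))/4.7726 = -0.1202.
x_1 = (-0.9428 − 0.4714·(-0.1202) − 4.0069·(-1.6359))/4.2426 = 1.3362.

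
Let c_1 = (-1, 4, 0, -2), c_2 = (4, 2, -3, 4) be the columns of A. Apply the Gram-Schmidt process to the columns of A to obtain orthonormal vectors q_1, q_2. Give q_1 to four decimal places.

q_1 = (-0.2182, 0.8729, 0.0000, -0.4364)

c_1 = (-1, 4, 0, -2); ‖c_1‖ = 4.5826, so q_1 = (-0.2182, 0.8729, 0.0000, -0.4364).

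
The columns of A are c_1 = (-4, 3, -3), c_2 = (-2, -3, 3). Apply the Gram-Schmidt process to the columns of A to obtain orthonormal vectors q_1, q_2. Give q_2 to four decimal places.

q_1 = c_1/‖c_1‖ = (-4, 3, -3)/5.8310 = (-0.6860, 0.5145, -0.5145).
r_{12} = q_1·c_2 = -1.7150.
u_2 = c_2 + 1.7150·q_1 = (-3.1765, -2.1176, 2.1176).
‖u_2‖ = 4.3656, so q_2 = (-0.7276, -0.4851, 0.4851).

q_2 = (-0.7276, -0.4851, 0.4851)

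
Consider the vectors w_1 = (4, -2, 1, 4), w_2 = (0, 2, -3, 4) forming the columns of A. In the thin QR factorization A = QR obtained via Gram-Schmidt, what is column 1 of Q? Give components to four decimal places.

q_1 = w_1/‖w_1‖ = (4, -2, 1, 4)/6.0828 = (0.6576, -0.3288, 0.1644, 0.6576).

q_1 = (0.6576, -0.3288, 0.1644, 0.6576)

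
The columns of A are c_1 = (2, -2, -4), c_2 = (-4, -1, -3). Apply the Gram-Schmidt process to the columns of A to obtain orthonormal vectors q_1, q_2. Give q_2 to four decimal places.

c_1 = (2, -2, -4); ‖c_1‖ = 4.8990, so q_1 = (0.4082, -0.4082, -0.8165).
q_1·c_2 = 0.4082·(-4) + (-0.4082)·(-1) + (-0.8165)·(-3) = 1.2247.
u_2 = c_2 − 1.2247·q_1 = (-4.5000, -0.5000, -2.0000).
‖u_2‖ = 4.9497, so q_2 = (-0.9091, -0.1010, -0.4041).

q_2 = (-0.9091, -0.1010, -0.4041)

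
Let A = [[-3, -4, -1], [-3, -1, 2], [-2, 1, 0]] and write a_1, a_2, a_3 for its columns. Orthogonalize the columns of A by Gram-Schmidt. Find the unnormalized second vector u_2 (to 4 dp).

u_2 = (-2.2273, 0.7727, 2.1818)

e_1 = a_1/‖a_1‖ = (-3, -3, -2)/4.6904 = (-0.6396, -0.6396, -0.4264).
r_{12} = e_1·a_2 = 2.7716.
u_2 = a_2 − 2.7716·e_1 = (-2.2273, 0.7727, 2.1818).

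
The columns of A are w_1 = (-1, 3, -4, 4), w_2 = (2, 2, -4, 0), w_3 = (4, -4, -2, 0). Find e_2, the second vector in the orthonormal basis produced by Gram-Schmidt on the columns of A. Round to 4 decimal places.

e_2 = (0.6508, 0.1502, -0.5507, -0.5006)

e_1 = w_1/‖w_1‖ = (-1, 3, -4, 4)/6.4807 = (-0.1543, 0.4629, -0.6172, 0.6172).
r_{12} = e_1·w_2 = 3.0861.
u_2 = w_2 − 3.0861·e_1 = (2.4762, 0.5714, -2.0952, -1.9048).
‖u_2‖ = 3.8048, so e_2 = (0.6508, 0.1502, -0.5507, -0.5006).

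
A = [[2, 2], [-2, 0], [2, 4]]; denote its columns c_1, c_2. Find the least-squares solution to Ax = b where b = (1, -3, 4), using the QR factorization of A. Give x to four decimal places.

c_1 = (2, -2, 2); ‖c_1‖ = 3.4641, so e_1 = (0.5774, -0.5774, 0.5774).
e_1·c_2 = 0.5774·2 + (-0.5774)·0 + 0.5774·4 = 3.4641.
u_2 = c_2 − 3.4641·e_1 = (0.0000, 2.0000, 2.0000).
‖u_2‖ = 2.8284, so e_2 = (0.0000, 0.7071, 0.7071).
Qᵀb = (4.6188, 0.7071).
Back-substitute: x_2 = 0.7071/2.8284 = 0.2500.
x_1 = (4.6188 − 3.4641·0.2500)/3.4641 = 1.0833.

x = (1.0833, 0.2500)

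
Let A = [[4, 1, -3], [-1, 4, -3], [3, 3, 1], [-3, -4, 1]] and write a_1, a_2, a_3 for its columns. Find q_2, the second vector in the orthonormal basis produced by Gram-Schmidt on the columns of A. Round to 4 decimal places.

q_2 = (-0.2582, 0.8484, 0.2213, -0.4057)

q_1 = a_1/‖a_1‖ = (4, -1, 3, -3)/5.9161 = (0.6761, -0.1690, 0.5071, -0.5071).
r_{12} = q_1·a_2 = 3.5496.
u_2 = a_2 − 3.5496·q_1 = (-1.4000, 4.6000, 1.2000, -2.2000).
‖u_2‖ = 5.4222, so q_2 = (-0.2582, 0.8484, 0.2213, -0.4057).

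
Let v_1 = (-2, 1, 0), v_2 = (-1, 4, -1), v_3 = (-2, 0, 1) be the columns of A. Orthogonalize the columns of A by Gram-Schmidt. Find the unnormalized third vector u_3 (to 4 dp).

u_3 = (0.0926, 0.1852, 0.6481)

v_1 = (-2, 1, 0); ‖v_1‖ = 2.2361, so e_1 = (-0.8944, 0.4472, 0.0000).
e_1·v_2 = (-0.8944)·(-1) + 0.4472·4 + 0.0000·(-1) = 2.6833.
u_2 = v_2 − 2.6833·e_1 = (1.4000, 2.8000, -1.0000).
‖u_2‖ = 3.2863, so e_2 = (0.4260, 0.8520, -0.3043).
e_1·v_3 = (-0.8944)·(-2) + 0.4472·0 + 0.0000·1 = 1.7889; e_2·v_3 = 0.4260·(-2) + 0.8520·0 + (-0.3043)·1 = -1.1563.
u_3 = v_3 − 1.7889·e_1 + 1.1563·e_2 = (0.0926, 0.1852, 0.6481).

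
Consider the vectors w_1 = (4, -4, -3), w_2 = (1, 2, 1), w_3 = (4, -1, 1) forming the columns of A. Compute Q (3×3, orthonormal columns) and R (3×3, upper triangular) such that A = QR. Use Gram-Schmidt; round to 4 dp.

e_1 = w_1/‖w_1‖ = (4, -4, -3)/6.4031 = (0.6247, -0.6247, -0.4685).
r_{12} = e_1·w_2 = -1.0932.
u_2 = w_2 + 1.0932·e_1 = (1.6829, 1.3171, 0.4878).
‖u_2‖ = 2.1920, so e_2 = (0.7678, 0.6009, 0.2225).
r_{13} = e_1·w_3 = 2.6550; r_{23} = e_2·w_3 = 2.6927.
u_3 = w_3 − 2.6550·e_1 − 2.6927·e_2 = (0.2741, -0.9594, 1.6447).
‖u_3‖ = 1.9237, so e_3 = (0.1425, -0.4987, 0.8550).

Q = [[0.6247, 0.7678, 0.1425], [-0.6247, 0.6009, -0.4987], [-0.4685, 0.2225, 0.8550]], R = [[6.4031, -1.0932, 2.6550], [0.0000, 2.1920, 2.6927], [0.0000, 0.0000, 1.9237]]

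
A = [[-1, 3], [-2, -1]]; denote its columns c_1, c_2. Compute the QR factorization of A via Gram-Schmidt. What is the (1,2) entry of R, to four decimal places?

c_1 = (-1, -2); ‖c_1‖ = 2.2361, so e_1 = (-0.4472, -0.8944).
r_{12} = e_1·c_2 = -0.4472.

r_{12} = -0.4472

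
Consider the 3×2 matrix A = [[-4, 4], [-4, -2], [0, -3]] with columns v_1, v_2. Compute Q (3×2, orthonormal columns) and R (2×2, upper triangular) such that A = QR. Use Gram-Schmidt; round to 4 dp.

Q = [[-0.7071, 0.5774], [-0.7071, -0.5774], [0.0000, -0.5774]], R = [[5.6569, -1.4142], [0.0000, 5.1962]]

v_1 = (-4, -4, 0); ‖v_1‖ = 5.6569, so e_1 = (-0.7071, -0.7071, 0.0000).
e_1·v_2 = (-0.7071)·4 + (-0.7071)·(-2) + 0.0000·(-3) = -1.4142.
u_2 = v_2 + 1.4142·e_1 = (3.0000, -3.0000, -3.0000).
‖u_2‖ = 5.1962, so e_2 = (0.5774, -0.5774, -0.5774).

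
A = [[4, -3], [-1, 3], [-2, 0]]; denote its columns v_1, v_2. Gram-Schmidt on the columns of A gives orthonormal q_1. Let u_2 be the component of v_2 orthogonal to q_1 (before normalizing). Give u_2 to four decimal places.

u_2 = (-0.1429, 2.2857, -1.4286)

v_1 = (4, -1, -2); ‖v_1‖ = 4.5826, so q_1 = (0.8729, -0.2182, -0.4364).
q_1·v_2 = 0.8729·(-3) + (-0.2182)·3 + (-0.4364)·0 = -3.2733.
u_2 = v_2 + 3.2733·q_1 = (-0.1429, 2.2857, -1.4286).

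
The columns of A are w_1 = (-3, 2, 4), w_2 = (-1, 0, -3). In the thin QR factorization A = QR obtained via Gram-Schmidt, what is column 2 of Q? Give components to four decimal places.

w_1 = (-3, 2, 4); ‖w_1‖ = 5.3852, so e_1 = (-0.5571, 0.3714, 0.7428).
e_1·w_2 = (-0.5571)·(-1) + 0.3714·0 + 0.7428·(-3) = -1.6713.
u_2 = w_2 + 1.6713·e_1 = (-1.9310, 0.6207, -1.7586).
‖u_2‖ = 2.6846, so e_2 = (-0.7193, 0.2312, -0.6551).

e_2 = (-0.7193, 0.2312, -0.6551)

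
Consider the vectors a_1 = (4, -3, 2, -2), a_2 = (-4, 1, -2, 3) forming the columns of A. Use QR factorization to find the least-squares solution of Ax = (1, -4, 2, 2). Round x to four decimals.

x = (2.0537, 1.7852)

q_1 = a_1/‖a_1‖ = (4, -3, 2, -2)/5.7446 = (0.6963, -0.5222, 0.3482, -0.3482).
r_{12} = q_1·a_2 = -5.0483.
u_2 = a_2 + 5.0483·q_1 = (-0.4848, -1.6364, -0.2424, 1.2424).
‖u_2‖ = 2.1249, so q_2 = (-0.2282, -0.7701, -0.1141, 0.5847).
Qᵀb = (2.7852, 3.7934).
Back-substitute: x_2 = 3.7934/2.1249 = 1.7852.
x_1 = (2.7852 + 5.0483·1.7852)/5.7446 = 2.0537.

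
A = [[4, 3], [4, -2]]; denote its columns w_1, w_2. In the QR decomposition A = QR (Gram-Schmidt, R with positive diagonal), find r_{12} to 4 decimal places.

r_{12} = 0.7071

w_1 = (4, 4); ‖w_1‖ = 5.6569, so e_1 = (0.7071, 0.7071).
r_{12} = e_1·w_2 = 0.7071.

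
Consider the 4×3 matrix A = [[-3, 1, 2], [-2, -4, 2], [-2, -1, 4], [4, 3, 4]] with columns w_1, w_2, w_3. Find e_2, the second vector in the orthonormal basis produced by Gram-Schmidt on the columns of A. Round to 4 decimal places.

w_1 = (-3, -2, -2, 4); ‖w_1‖ = 5.7446, so e_1 = (-0.5222, -0.3482, -0.3482, 0.6963).
e_1·w_2 = (-0.5222)·1 + (-0.3482)·(-4) + (-0.3482)·(-1) + 0.6963·3 = 3.3075.
u_2 = w_2 − 3.3075·e_1 = (2.7273, -2.8485, 0.1515, 0.6970).
‖u_2‖ = 4.0076, so e_2 = (0.6805, -0.7108, 0.0378, 0.1739).

e_2 = (0.6805, -0.7108, 0.0378, 0.1739)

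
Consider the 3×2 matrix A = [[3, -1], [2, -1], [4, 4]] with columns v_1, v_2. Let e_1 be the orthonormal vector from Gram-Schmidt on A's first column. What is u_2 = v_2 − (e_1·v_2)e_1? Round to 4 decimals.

u_2 = (-2.1379, -1.7586, 2.4828)

v_1 = (3, 2, 4); ‖v_1‖ = 5.3852, so e_1 = (0.5571, 0.3714, 0.7428).
e_1·v_2 = 0.5571·(-1) + 0.3714·(-1) + 0.7428·4 = 2.0426.
u_2 = v_2 − 2.0426·e_1 = (-2.1379, -1.7586, 2.4828).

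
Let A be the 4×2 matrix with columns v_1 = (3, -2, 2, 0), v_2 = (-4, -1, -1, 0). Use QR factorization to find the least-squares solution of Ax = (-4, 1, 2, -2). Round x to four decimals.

x = (-0.1481, 0.6235)

q_1 = v_1/‖v_1‖ = (3, -2, 2, 0)/4.1231 = (0.7276, -0.4851, 0.4851, 0.0000).
r_{12} = q_1·v_2 = -2.9104.
u_2 = v_2 + 2.9104·q_1 = (-1.8824, -2.4118, 0.4118, 0.0000).
‖u_2‖ = 3.0870, so q_2 = (-0.6098, -0.7813, 0.1334, 0.0000).
Qᵀb = (-2.4254, 1.9246).
Back-substitute: x_2 = 1.9246/3.0870 = 0.6235.
x_1 = (-2.4254 + 2.9104·0.6235)/4.1231 = -0.1481.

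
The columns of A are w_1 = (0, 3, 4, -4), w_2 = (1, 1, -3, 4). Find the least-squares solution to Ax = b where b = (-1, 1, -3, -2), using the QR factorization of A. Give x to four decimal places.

x = (-0.0041, 0.0332)

w_1 = (0, 3, 4, -4); ‖w_1‖ = 6.4031, so e_1 = (0.0000, 0.4685, 0.6247, -0.6247).
e_1·w_2 = 0.0000·1 + 0.4685·1 + 0.6247·(-3) + (-0.6247)·4 = -3.9043.
u_2 = w_2 + 3.9043·e_1 = (1.0000, 2.8293, -0.5610, 1.5610).
‖u_2‖ = 3.4287, so e_2 = (0.2917, 0.8252, -0.1636, 0.4553).
Qᵀb = (-0.1562, 0.1138).
Back-substitute: x_2 = 0.1138/3.4287 = 0.0332.
x_1 = (-0.1562 + 3.9043·0.0332)/6.4031 = -0.0041.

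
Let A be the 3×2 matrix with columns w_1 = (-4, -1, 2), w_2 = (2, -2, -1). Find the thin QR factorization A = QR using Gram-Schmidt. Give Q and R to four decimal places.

Q = [[-0.8729, 0.1952], [-0.2182, -0.9759], [0.4364, -0.0976]], R = [[4.5826, -1.7457], [0.0000, 2.4398]]

e_1 = w_1/‖w_1‖ = (-4, -1, 2)/4.5826 = (-0.8729, -0.2182, 0.4364).
r_{12} = e_1·w_2 = -1.7457.
u_2 = w_2 + 1.7457·e_1 = (0.4762, -2.3810, -0.2381).
‖u_2‖ = 2.4398, so e_2 = (0.1952, -0.9759, -0.0976).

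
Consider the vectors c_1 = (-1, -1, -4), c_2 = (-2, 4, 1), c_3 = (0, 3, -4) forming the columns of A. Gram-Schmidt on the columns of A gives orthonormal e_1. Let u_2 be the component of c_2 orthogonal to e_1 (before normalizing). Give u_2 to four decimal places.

e_1 = c_1/‖c_1‖ = (-1, -1, -4)/4.2426 = (-0.2357, -0.2357, -0.9428).
r_{12} = e_1·c_2 = -1.4142.
u_2 = c_2 + 1.4142·e_1 = (-2.3333, 3.6667, -0.3333).

u_2 = (-2.3333, 3.6667, -0.3333)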